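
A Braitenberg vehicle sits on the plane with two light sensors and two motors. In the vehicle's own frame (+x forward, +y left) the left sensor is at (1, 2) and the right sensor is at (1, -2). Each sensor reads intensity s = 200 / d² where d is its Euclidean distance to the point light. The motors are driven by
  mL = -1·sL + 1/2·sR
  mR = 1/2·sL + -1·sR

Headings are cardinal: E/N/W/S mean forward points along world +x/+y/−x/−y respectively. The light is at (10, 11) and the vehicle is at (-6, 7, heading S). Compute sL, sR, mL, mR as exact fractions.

200/221 200/349 -47700/77129 -9300/77129

left sensor world pos  = (-4, 6); dL² = 221
right sensor world pos = (-8, 6); dR² = 349
sL = 200/221 = 200/221
sR = 200/349 = 200/349
mL = -1·sL + 1/2·sR = -47700/77129
mR = 1/2·sL + -1·sR = -9300/77129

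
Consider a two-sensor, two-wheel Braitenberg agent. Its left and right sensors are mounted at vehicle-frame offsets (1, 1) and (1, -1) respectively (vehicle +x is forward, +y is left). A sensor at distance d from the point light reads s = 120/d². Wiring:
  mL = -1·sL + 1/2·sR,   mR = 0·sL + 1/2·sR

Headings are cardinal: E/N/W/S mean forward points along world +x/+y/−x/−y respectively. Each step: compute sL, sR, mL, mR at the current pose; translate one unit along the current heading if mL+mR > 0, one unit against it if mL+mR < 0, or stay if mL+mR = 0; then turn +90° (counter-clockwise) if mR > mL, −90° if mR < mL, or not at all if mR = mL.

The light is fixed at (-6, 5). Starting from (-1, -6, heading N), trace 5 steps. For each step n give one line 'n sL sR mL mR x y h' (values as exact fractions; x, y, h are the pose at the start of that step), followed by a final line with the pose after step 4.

n=0: pose=(-1,-6,N); sL=30/29, sR=15/17; mL=-585/986, mR=15/34; mL+mR=-75/493 → advance -1; mR−mL=30/29 → turn +1·90°
n=1: pose=(-1,-7,W); sL=24/37, sR=120/137; mL=-1068/5069, mR=60/137; mL+mR=1152/5069 → advance +1; mR−mL=24/37 → turn +1·90°
n=2: pose=(-2,-7,S); sL=60/97, sR=60/89; mL=-2430/8633, mR=30/89; mL+mR=480/8633 → advance +1; mR−mL=60/97 → turn +1·90°
n=3: pose=(-2,-8,E); sL=120/169, sR=120/221; mL=-1260/2873, mR=60/221; mL+mR=-480/2873 → advance -1; mR−mL=120/169 → turn +1·90°
n=4: pose=(-3,-8,N); sL=30/37, sR=3/4; mL=-129/296, mR=3/8; mL+mR=-9/148 → advance -1; mR−mL=30/37 → turn +1·90°

0 30/29 15/17 -585/986 15/34 -1 -6 N
1 24/37 120/137 -1068/5069 60/137 -1 -7 W
2 60/97 60/89 -2430/8633 30/89 -2 -7 S
3 120/169 120/221 -1260/2873 60/221 -2 -8 E
4 30/37 3/4 -129/296 3/8 -3 -8 N
final -3 -9 W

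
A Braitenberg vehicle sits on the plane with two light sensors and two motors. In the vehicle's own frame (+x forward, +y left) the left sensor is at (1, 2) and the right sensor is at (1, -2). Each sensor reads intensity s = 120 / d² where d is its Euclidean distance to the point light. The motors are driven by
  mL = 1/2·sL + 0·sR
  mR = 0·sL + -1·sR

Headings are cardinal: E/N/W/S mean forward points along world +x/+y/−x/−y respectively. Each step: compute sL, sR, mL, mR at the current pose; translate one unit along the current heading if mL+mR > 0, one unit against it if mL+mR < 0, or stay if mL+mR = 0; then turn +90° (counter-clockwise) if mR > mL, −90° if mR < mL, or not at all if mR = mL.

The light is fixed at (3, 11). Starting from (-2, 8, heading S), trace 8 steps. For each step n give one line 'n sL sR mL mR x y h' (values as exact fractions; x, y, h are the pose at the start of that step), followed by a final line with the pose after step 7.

0 24/5 24/13 12/5 -24/13 -2 8 S
1 5/3 3 5/6 -3 -2 7 W
2 8/3 120/13 4/3 -120/13 -1 7 N
3 20/3 60/29 10/3 -60/29 -1 6 E
4 120/37 120/61 60/37 -120/61 0 6 S
5 30/13 6 15/13 -6 0 7 W
6 24/5 40/3 12/5 -40/3 1 7 N
7 12 12/5 6 -12/5 1 6 E
final 2 6 S

n=0: pose=(-2,8,S); sL=24/5, sR=24/13; mL=12/5, mR=-24/13; mL+mR=36/65 → advance +1; mR−mL=-276/65 → turn -1·90°
n=1: pose=(-2,7,W); sL=5/3, sR=3; mL=5/6, mR=-3; mL+mR=-13/6 → advance -1; mR−mL=-23/6 → turn -1·90°
n=2: pose=(-1,7,N); sL=8/3, sR=120/13; mL=4/3, mR=-120/13; mL+mR=-308/39 → advance -1; mR−mL=-412/39 → turn -1·90°
n=3: pose=(-1,6,E); sL=20/3, sR=60/29; mL=10/3, mR=-60/29; mL+mR=110/87 → advance +1; mR−mL=-470/87 → turn -1·90°
n=4: pose=(0,6,S); sL=120/37, sR=120/61; mL=60/37, mR=-120/61; mL+mR=-780/2257 → advance -1; mR−mL=-8100/2257 → turn -1·90°
n=5: pose=(0,7,W); sL=30/13, sR=6; mL=15/13, mR=-6; mL+mR=-63/13 → advance -1; mR−mL=-93/13 → turn -1·90°
n=6: pose=(1,7,N); sL=24/5, sR=40/3; mL=12/5, mR=-40/3; mL+mR=-164/15 → advance -1; mR−mL=-236/15 → turn -1·90°
n=7: pose=(1,6,E); sL=12, sR=12/5; mL=6, mR=-12/5; mL+mR=18/5 → advance +1; mR−mL=-42/5 → turn -1·90°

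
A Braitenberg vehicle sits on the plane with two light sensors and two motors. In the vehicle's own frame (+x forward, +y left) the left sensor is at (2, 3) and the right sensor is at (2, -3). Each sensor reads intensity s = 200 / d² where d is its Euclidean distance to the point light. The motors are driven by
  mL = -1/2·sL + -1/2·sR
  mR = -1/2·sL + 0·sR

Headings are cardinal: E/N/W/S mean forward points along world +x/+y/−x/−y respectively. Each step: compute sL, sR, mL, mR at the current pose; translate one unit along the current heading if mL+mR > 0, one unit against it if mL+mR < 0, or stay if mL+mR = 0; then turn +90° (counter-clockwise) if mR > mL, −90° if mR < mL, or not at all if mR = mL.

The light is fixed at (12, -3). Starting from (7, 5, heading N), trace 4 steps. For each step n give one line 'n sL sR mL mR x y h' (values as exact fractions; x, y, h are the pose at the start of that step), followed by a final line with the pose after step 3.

n=0: pose=(7,5,N); sL=50/41, sR=25/13; mL=-1675/1066, mR=-25/41; mL+mR=-2325/1066 → advance -1; mR−mL=25/26 → turn +1·90°
n=1: pose=(7,4,W); sL=40/13, sR=200/149; mL=-4280/1937, mR=-20/13; mL+mR=-7260/1937 → advance -1; mR−mL=100/149 → turn +1·90°
n=2: pose=(8,4,S); sL=100/13, sR=100/37; mL=-2500/481, mR=-50/13; mL+mR=-4350/481 → advance -1; mR−mL=50/37 → turn +1·90°
n=3: pose=(8,5,E); sL=8/5, sR=200/29; mL=-616/145, mR=-4/5; mL+mR=-732/145 → advance -1; mR−mL=100/29 → turn +1·90°

0 50/41 25/13 -1675/1066 -25/41 7 5 N
1 40/13 200/149 -4280/1937 -20/13 7 4 W
2 100/13 100/37 -2500/481 -50/13 8 4 S
3 8/5 200/29 -616/145 -4/5 8 5 E
final 7 5 N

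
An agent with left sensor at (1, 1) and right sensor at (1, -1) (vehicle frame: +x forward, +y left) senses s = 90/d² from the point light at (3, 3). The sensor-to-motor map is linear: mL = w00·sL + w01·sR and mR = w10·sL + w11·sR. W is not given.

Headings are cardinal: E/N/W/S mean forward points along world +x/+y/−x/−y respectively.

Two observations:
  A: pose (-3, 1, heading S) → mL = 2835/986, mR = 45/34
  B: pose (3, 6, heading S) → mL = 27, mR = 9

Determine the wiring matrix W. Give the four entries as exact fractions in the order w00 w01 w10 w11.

1/2 1 1/2 0

obs A: pose=(-3,1,S) → sL=45/17, sR=45/29, mL=2835/986, mR=45/34
obs B: pose=(3,6,S) → sL=18, sR=18, mL=27, mR=9
sensor matrix S = [[45/17, 45/29], [18, 18]]; det S = 9720/493
solve [mL_A; mL_B] = S·[w00; w01] and [mR_A; mR_B] = S·[w10; w11]:
  w00 = 1/2, w01 = 1, w10 = 1/2, w11 = 0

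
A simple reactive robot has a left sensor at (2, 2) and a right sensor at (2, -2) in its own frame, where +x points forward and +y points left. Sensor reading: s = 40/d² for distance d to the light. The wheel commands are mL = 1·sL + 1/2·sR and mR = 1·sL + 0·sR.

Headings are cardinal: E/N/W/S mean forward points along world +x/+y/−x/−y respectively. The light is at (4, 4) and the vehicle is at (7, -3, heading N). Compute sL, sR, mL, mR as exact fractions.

20/13 4/5 126/65 20/13

left sensor world pos  = (5, -1); dL² = 26
right sensor world pos = (9, -1); dR² = 50
sL = 40/26 = 20/13
sR = 40/50 = 4/5
mL = 1·sL + 1/2·sR = 126/65
mR = 1·sL + 0·sR = 20/13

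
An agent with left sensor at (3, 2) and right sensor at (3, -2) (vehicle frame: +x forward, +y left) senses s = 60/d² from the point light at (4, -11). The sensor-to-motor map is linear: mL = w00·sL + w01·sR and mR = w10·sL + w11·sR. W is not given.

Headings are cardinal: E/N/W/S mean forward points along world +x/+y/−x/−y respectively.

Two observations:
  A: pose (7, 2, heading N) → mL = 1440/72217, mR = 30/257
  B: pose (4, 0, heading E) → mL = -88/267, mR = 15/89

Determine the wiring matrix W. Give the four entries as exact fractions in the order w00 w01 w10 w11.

obs A: pose=(7,2,N) → sL=60/257, sR=60/281, mL=1440/72217, mR=30/257
obs B: pose=(4,0,E) → sL=30/89, sR=2/3, mL=-88/267, mR=15/89
sensor matrix S = [[60/257, 60/281], [30/89, 2/3]]; det S = 537760/6427313
solve [mL_A; mL_B] = S·[w00; w01] and [mR_A; mR_B] = S·[w10; w11]:
  w00 = 1, w01 = -1, w10 = 1/2, w11 = 0

1 -1 1/2 0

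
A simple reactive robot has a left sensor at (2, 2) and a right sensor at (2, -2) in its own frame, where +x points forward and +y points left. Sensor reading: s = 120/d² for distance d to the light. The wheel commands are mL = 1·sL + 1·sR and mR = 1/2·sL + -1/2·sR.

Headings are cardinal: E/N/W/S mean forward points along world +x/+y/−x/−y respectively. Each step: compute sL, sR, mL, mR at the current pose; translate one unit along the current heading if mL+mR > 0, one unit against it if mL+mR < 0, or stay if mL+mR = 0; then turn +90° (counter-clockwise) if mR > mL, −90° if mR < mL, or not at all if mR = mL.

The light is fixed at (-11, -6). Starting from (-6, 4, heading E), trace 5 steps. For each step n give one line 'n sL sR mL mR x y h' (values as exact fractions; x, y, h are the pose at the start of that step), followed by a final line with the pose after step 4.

n=0: pose=(-6,4,E); sL=120/193, sR=120/113; mL=36720/21809, mR=-4800/21809; mL+mR=31920/21809 → advance +1; mR−mL=-41520/21809 → turn -1·90°
n=1: pose=(-5,4,S); sL=15/16, sR=3/2; mL=39/16, mR=-9/32; mL+mR=69/32 → advance +1; mR−mL=-87/32 → turn -1·90°
n=2: pose=(-5,3,W); sL=24/13, sR=120/137; mL=4848/1781, mR=864/1781; mL+mR=5712/1781 → advance +1; mR−mL=-3984/1781 → turn -1·90°
n=3: pose=(-6,3,N); sL=12/13, sR=12/17; mL=360/221, mR=24/221; mL+mR=384/221 → advance +1; mR−mL=-336/221 → turn -1·90°
n=4: pose=(-6,4,E); sL=120/193, sR=120/113; mL=36720/21809, mR=-4800/21809; mL+mR=31920/21809 → advance +1; mR−mL=-41520/21809 → turn -1·90°

0 120/193 120/113 36720/21809 -4800/21809 -6 4 E
1 15/16 3/2 39/16 -9/32 -5 4 S
2 24/13 120/137 4848/1781 864/1781 -5 3 W
3 12/13 12/17 360/221 24/221 -6 3 N
4 120/193 120/113 36720/21809 -4800/21809 -6 4 E
final -5 4 S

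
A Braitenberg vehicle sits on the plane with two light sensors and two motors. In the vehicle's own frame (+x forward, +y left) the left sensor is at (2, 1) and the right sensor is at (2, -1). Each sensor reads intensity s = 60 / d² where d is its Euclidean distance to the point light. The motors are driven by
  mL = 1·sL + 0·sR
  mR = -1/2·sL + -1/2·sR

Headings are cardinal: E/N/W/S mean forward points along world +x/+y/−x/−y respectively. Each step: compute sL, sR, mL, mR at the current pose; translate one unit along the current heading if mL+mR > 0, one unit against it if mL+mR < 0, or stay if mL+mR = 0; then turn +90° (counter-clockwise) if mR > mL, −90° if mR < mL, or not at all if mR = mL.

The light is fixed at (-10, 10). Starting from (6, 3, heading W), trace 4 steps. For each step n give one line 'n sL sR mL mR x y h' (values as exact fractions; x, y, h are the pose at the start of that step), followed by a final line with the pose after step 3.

0 3/13 15/58 3/13 -369/1508 6 3 W
1 60/281 60/349 60/281 -18900/98069 7 3 N
2 30/193 6/41 30/193 -1194/7913 7 4 E
3 12/85 60/353 12/85 -4668/30005 8 4 S
final 8 5 W

n=0: pose=(6,3,W); sL=3/13, sR=15/58; mL=3/13, mR=-369/1508; mL+mR=-21/1508 → advance -1; mR−mL=-717/1508 → turn -1·90°
n=1: pose=(7,3,N); sL=60/281, sR=60/349; mL=60/281, mR=-18900/98069; mL+mR=2040/98069 → advance +1; mR−mL=-39840/98069 → turn -1·90°
n=2: pose=(7,4,E); sL=30/193, sR=6/41; mL=30/193, mR=-1194/7913; mL+mR=36/7913 → advance +1; mR−mL=-2424/7913 → turn -1·90°
n=3: pose=(8,4,S); sL=12/85, sR=60/353; mL=12/85, mR=-4668/30005; mL+mR=-432/30005 → advance -1; mR−mL=-8904/30005 → turn -1·90°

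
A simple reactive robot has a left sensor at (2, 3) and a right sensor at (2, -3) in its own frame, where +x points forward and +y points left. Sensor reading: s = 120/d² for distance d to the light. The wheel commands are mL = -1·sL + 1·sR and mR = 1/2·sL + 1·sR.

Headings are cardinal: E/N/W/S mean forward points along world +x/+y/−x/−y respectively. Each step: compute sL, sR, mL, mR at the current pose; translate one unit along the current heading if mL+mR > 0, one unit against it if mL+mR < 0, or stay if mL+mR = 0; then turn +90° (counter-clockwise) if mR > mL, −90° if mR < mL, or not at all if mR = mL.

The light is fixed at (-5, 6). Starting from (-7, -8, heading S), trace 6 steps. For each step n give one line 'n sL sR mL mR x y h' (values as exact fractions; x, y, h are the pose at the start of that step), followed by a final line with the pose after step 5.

n=0: pose=(-7,-8,S); sL=120/257, sR=120/281; mL=-2880/72217, mR=47700/72217; mL+mR=44820/72217 → advance +1; mR−mL=180/257 → turn +1·90°
n=1: pose=(-7,-9,E); sL=5/6, sR=10/27; mL=-25/54, mR=85/108; mL+mR=35/108 → advance +1; mR−mL=5/4 → turn +1·90°
n=2: pose=(-6,-9,N); sL=24/37, sR=120/173; mL=288/6401, mR=6516/6401; mL+mR=6804/6401 → advance +1; mR−mL=36/37 → turn +1·90°
n=3: pose=(-6,-8,W); sL=60/149, sR=12/13; mL=1008/1937, mR=2178/1937; mL+mR=3186/1937 → advance +1; mR−mL=90/149 → turn +1·90°
n=4: pose=(-7,-8,S); sL=120/257, sR=120/281; mL=-2880/72217, mR=47700/72217; mL+mR=44820/72217 → advance +1; mR−mL=180/257 → turn +1·90°
n=5: pose=(-7,-9,E); sL=5/6, sR=10/27; mL=-25/54, mR=85/108; mL+mR=35/108 → advance +1; mR−mL=5/4 → turn +1·90°

0 120/257 120/281 -2880/72217 47700/72217 -7 -8 S
1 5/6 10/27 -25/54 85/108 -7 -9 E
2 24/37 120/173 288/6401 6516/6401 -6 -9 N
3 60/149 12/13 1008/1937 2178/1937 -6 -8 W
4 120/257 120/281 -2880/72217 47700/72217 -7 -8 S
5 5/6 10/27 -25/54 85/108 -7 -9 E
final -6 -9 N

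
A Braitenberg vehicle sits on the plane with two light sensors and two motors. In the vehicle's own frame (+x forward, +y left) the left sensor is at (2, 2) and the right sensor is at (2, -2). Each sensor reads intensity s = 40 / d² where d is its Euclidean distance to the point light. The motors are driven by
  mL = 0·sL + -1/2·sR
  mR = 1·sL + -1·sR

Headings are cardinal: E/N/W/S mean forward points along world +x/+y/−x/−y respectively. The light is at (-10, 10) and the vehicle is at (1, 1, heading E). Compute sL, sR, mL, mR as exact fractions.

left sensor world pos  = (3, 3); dL² = 218
right sensor world pos = (3, -1); dR² = 290
sL = 40/218 = 20/109
sR = 40/290 = 4/29
mL = 0·sL + -1/2·sR = -2/29
mR = 1·sL + -1·sR = 144/3161

20/109 4/29 -2/29 144/3161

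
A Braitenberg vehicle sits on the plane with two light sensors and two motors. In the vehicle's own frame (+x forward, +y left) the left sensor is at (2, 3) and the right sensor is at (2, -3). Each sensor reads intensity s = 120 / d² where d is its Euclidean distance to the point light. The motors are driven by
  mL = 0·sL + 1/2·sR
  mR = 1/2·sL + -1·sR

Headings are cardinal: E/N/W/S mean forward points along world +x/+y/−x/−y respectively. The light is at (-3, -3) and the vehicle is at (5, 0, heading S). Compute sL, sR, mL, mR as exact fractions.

60/61 60/13 30/13 -3270/793

left sensor world pos  = (8, -2); dL² = 122
right sensor world pos = (2, -2); dR² = 26
sL = 120/122 = 60/61
sR = 120/26 = 60/13
mL = 0·sL + 1/2·sR = 30/13
mR = 1/2·sL + -1·sR = -3270/793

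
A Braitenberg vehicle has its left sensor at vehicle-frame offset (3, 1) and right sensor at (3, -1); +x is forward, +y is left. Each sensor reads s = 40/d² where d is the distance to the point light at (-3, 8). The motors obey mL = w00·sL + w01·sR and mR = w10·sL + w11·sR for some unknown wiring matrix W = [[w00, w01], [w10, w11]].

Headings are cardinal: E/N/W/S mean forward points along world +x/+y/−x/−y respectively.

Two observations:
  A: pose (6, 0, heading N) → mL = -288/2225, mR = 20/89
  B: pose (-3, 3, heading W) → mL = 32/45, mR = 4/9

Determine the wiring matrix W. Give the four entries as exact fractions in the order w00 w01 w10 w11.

obs A: pose=(6,0,N) → sL=40/89, sR=8/25, mL=-288/2225, mR=20/89
obs B: pose=(-3,3,W) → sL=8/9, sR=8/5, mL=32/45, mR=4/9
sensor matrix S = [[40/89, 8/25], [8/9, 8/5]]; det S = 8704/20025
solve [mL_A; mL_B] = S·[w00; w01] and [mR_A; mR_B] = S·[w10; w11]:
  w00 = -1, w01 = 1, w10 = 1/2, w11 = 0

-1 1 1/2 0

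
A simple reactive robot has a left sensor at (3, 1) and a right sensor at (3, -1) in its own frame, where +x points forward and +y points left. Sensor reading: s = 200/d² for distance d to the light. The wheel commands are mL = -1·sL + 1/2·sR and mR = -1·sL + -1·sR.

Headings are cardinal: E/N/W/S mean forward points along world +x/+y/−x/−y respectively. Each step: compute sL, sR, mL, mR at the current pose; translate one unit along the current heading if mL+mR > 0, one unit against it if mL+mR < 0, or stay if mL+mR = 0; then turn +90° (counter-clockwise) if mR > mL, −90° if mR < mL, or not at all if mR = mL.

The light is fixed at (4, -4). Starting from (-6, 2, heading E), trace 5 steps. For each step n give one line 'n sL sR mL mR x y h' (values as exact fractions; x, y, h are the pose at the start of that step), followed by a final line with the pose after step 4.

0 100/49 100/37 -1250/1813 -8600/1813 -6 2 E
1 200/109 200/153 -19700/16677 -52400/16677 -7 2 S
2 25/29 10/13 -180/377 -615/377 -7 3 W
3 200/221 200/181 -14100/40001 -80400/40001 -6 3 N
4 100/49 100/37 -1250/1813 -8600/1813 -6 2 E
final -7 2 S

n=0: pose=(-6,2,E); sL=100/49, sR=100/37; mL=-1250/1813, mR=-8600/1813; mL+mR=-9850/1813 → advance -1; mR−mL=-150/37 → turn -1·90°
n=1: pose=(-7,2,S); sL=200/109, sR=200/153; mL=-19700/16677, mR=-52400/16677; mL+mR=-72100/16677 → advance -1; mR−mL=-100/51 → turn -1·90°
n=2: pose=(-7,3,W); sL=25/29, sR=10/13; mL=-180/377, mR=-615/377; mL+mR=-795/377 → advance -1; mR−mL=-15/13 → turn -1·90°
n=3: pose=(-6,3,N); sL=200/221, sR=200/181; mL=-14100/40001, mR=-80400/40001; mL+mR=-94500/40001 → advance -1; mR−mL=-300/181 → turn -1·90°
n=4: pose=(-6,2,E); sL=100/49, sR=100/37; mL=-1250/1813, mR=-8600/1813; mL+mR=-9850/1813 → advance -1; mR−mL=-150/37 → turn -1·90°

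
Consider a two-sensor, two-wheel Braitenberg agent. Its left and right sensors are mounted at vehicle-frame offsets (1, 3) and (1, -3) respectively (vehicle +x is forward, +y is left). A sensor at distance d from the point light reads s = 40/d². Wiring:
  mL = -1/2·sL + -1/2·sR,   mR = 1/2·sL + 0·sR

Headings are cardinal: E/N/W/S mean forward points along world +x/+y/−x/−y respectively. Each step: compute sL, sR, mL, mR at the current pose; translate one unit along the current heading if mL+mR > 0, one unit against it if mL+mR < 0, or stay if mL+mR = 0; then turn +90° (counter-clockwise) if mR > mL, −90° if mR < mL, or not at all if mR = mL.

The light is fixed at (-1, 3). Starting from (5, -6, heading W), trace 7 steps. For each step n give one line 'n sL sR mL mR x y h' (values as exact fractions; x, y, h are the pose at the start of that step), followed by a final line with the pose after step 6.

n=0: pose=(5,-6,W); sL=40/169, sR=40/61; mL=-4600/10309, mR=20/169; mL+mR=-20/61 → advance -1; mR−mL=5820/10309 → turn +1·90°
n=1: pose=(6,-6,S); sL=1/5, sR=10/29; mL=-79/290, mR=1/10; mL+mR=-5/29 → advance -1; mR−mL=54/145 → turn +1·90°
n=2: pose=(6,-5,E); sL=40/89, sR=8/37; mL=-1096/3293, mR=20/89; mL+mR=-4/37 → advance -1; mR−mL=1836/3293 → turn +1·90°
n=3: pose=(5,-5,N); sL=20/29, sR=4/13; mL=-188/377, mR=10/29; mL+mR=-2/13 → advance -1; mR−mL=318/377 → turn +1·90°
n=4: pose=(5,-6,W); sL=40/169, sR=40/61; mL=-4600/10309, mR=20/169; mL+mR=-20/61 → advance -1; mR−mL=5820/10309 → turn +1·90°
n=5: pose=(6,-6,S); sL=1/5, sR=10/29; mL=-79/290, mR=1/10; mL+mR=-5/29 → advance -1; mR−mL=54/145 → turn +1·90°
n=6: pose=(6,-5,E); sL=40/89, sR=8/37; mL=-1096/3293, mR=20/89; mL+mR=-4/37 → advance -1; mR−mL=1836/3293 → turn +1·90°

0 40/169 40/61 -4600/10309 20/169 5 -6 W
1 1/5 10/29 -79/290 1/10 6 -6 S
2 40/89 8/37 -1096/3293 20/89 6 -5 E
3 20/29 4/13 -188/377 10/29 5 -5 N
4 40/169 40/61 -4600/10309 20/169 5 -6 W
5 1/5 10/29 -79/290 1/10 6 -6 S
6 40/89 8/37 -1096/3293 20/89 6 -5 E
final 5 -5 N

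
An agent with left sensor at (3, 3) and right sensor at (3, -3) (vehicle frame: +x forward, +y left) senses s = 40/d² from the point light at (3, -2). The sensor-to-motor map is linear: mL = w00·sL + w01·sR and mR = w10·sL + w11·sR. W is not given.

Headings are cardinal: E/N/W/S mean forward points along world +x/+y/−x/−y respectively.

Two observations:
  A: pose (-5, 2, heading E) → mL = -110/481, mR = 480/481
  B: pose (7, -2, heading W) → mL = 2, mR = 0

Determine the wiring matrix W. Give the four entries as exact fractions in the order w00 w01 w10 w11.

1 -1/2 -1 1

obs A: pose=(-5,2,E) → sL=20/37, sR=20/13, mL=-110/481, mR=480/481
obs B: pose=(7,-2,W) → sL=4, sR=4, mL=2, mR=0
sensor matrix S = [[20/37, 20/13], [4, 4]]; det S = -1920/481
solve [mL_A; mL_B] = S·[w00; w01] and [mR_A; mR_B] = S·[w10; w11]:
  w00 = 1, w01 = -1/2, w10 = -1, w11 = 1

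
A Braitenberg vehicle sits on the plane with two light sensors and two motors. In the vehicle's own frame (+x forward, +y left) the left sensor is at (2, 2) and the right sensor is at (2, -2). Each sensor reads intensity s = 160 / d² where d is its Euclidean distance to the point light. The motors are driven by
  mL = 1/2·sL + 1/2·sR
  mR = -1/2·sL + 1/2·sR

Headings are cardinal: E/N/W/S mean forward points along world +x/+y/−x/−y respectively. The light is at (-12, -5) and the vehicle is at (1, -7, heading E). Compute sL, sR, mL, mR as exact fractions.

32/45 160/241 7456/10845 -256/10845

left sensor world pos  = (3, -5); dL² = 225
right sensor world pos = (3, -9); dR² = 241
sL = 160/225 = 32/45
sR = 160/241 = 160/241
mL = 1/2·sL + 1/2·sR = 7456/10845
mR = -1/2·sL + 1/2·sR = -256/10845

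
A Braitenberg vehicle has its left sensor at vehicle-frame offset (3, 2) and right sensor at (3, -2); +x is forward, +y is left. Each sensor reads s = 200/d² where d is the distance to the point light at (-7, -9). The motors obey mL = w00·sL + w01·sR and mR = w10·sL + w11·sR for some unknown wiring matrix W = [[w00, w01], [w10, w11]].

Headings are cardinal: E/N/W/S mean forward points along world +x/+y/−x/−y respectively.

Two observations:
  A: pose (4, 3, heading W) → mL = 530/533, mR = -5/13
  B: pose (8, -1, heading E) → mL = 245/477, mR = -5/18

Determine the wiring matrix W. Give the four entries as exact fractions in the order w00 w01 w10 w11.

obs A: pose=(4,3,W) → sL=50/41, sR=10/13, mL=530/533, mR=-5/13
obs B: pose=(8,-1,E) → sL=25/53, sR=5/9, mL=245/477, mR=-5/18
sensor matrix S = [[50/41, 10/13], [25/53, 5/9]]; det S = 80000/254241
solve [mL_A; mL_B] = S·[w00; w01] and [mR_A; mR_B] = S·[w10; w11]:
  w00 = 1/2, w01 = 1/2, w10 = 0, w11 = -1/2

1/2 1/2 0 -1/2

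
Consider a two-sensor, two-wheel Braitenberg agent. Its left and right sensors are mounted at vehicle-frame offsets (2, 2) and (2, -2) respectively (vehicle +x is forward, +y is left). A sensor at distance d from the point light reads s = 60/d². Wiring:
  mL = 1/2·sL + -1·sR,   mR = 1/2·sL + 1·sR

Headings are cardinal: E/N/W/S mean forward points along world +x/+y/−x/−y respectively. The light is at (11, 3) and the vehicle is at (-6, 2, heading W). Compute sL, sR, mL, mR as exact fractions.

6/37 30/181 -567/6697 1653/6697

left sensor world pos  = (-8, 0); dL² = 370
right sensor world pos = (-8, 4); dR² = 362
sL = 60/370 = 6/37
sR = 60/362 = 30/181
mL = 1/2·sL + -1·sR = -567/6697
mR = 1/2·sL + 1·sR = 1653/6697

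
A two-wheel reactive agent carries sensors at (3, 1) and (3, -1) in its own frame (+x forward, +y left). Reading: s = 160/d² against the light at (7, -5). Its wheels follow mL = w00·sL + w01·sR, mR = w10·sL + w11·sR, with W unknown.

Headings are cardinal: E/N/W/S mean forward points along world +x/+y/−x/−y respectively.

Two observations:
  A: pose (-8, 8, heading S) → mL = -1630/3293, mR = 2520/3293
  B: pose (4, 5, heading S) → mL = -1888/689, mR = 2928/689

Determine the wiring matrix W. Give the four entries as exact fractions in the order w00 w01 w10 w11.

obs A: pose=(-8,8,S) → sL=20/37, sR=40/89, mL=-1630/3293, mR=2520/3293
obs B: pose=(4,5,S) → sL=160/53, sR=32/13, mL=-1888/689, mR=2928/689
sensor matrix S = [[20/37, 40/89], [160/53, 32/13]]; det S = -59520/2268877
solve [mL_A; mL_B] = S·[w00; w01] and [mR_A; mR_B] = S·[w10; w11]:
  w00 = -1/2, w01 = -1/2, w10 = 1, w11 = 1/2

-1/2 -1/2 1 1/2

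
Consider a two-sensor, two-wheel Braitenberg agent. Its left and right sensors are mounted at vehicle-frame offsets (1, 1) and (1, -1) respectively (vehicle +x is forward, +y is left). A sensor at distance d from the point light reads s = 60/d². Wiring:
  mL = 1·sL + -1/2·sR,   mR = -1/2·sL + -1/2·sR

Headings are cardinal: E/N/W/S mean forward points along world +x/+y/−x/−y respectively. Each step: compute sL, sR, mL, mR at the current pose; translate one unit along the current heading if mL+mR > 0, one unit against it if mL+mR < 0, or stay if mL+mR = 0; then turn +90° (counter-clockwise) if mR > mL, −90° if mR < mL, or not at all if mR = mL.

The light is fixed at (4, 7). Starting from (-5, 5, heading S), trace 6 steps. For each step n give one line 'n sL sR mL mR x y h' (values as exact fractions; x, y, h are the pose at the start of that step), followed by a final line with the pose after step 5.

0 60/73 60/109 4350/7957 -5460/7957 -5 5 S
1 15/26 3/5 18/65 -153/260 -5 6 W
2 20/27 60/49 170/1323 -1300/1323 -4 6 N
3 6/5 30/29 99/145 -162/145 -4 5 E
4 60/73 60/109 4350/7957 -5460/7957 -5 5 S
5 15/26 3/5 18/65 -153/260 -5 6 W
final -4 6 N

n=0: pose=(-5,5,S); sL=60/73, sR=60/109; mL=4350/7957, mR=-5460/7957; mL+mR=-1110/7957 → advance -1; mR−mL=-90/73 → turn -1·90°
n=1: pose=(-5,6,W); sL=15/26, sR=3/5; mL=18/65, mR=-153/260; mL+mR=-81/260 → advance -1; mR−mL=-45/52 → turn -1·90°
n=2: pose=(-4,6,N); sL=20/27, sR=60/49; mL=170/1323, mR=-1300/1323; mL+mR=-1130/1323 → advance -1; mR−mL=-10/9 → turn -1·90°
n=3: pose=(-4,5,E); sL=6/5, sR=30/29; mL=99/145, mR=-162/145; mL+mR=-63/145 → advance -1; mR−mL=-9/5 → turn -1·90°
n=4: pose=(-5,5,S); sL=60/73, sR=60/109; mL=4350/7957, mR=-5460/7957; mL+mR=-1110/7957 → advance -1; mR−mL=-90/73 → turn -1·90°
n=5: pose=(-5,6,W); sL=15/26, sR=3/5; mL=18/65, mR=-153/260; mL+mR=-81/260 → advance -1; mR−mL=-45/52 → turn -1·90°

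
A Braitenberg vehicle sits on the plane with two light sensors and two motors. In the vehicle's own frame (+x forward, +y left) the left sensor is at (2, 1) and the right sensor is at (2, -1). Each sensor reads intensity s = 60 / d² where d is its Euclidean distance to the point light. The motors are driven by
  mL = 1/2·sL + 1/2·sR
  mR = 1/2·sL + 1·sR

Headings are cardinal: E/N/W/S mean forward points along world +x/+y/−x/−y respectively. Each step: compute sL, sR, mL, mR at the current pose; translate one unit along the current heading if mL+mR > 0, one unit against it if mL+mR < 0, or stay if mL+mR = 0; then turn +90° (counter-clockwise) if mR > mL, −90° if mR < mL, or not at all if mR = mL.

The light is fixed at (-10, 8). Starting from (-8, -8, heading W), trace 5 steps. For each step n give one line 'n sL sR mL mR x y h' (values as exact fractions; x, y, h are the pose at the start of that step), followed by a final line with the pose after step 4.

n=0: pose=(-8,-8,W); sL=60/289, sR=4/15; mL=1028/4335, mR=1606/4335; mL+mR=878/1445 → advance +1; mR−mL=2/15 → turn +1·90°
n=1: pose=(-9,-8,S); sL=15/82, sR=5/27; mL=815/4428, mR=1225/4428; mL+mR=170/369 → advance +1; mR−mL=5/54 → turn +1·90°
n=2: pose=(-9,-9,E); sL=12/53, sR=20/111; mL=1196/5883, mR=1726/5883; mL+mR=974/1961 → advance +1; mR−mL=10/111 → turn +1·90°
n=3: pose=(-8,-9,N); sL=30/113, sR=10/39; mL=1150/4407, mR=1715/4407; mL+mR=955/1469 → advance +1; mR−mL=5/39 → turn +1·90°
n=4: pose=(-8,-8,W); sL=60/289, sR=4/15; mL=1028/4335, mR=1606/4335; mL+mR=878/1445 → advance +1; mR−mL=2/15 → turn +1·90°

0 60/289 4/15 1028/4335 1606/4335 -8 -8 W
1 15/82 5/27 815/4428 1225/4428 -9 -8 S
2 12/53 20/111 1196/5883 1726/5883 -9 -9 E
3 30/113 10/39 1150/4407 1715/4407 -8 -9 N
4 60/289 4/15 1028/4335 1606/4335 -8 -8 W
final -9 -8 S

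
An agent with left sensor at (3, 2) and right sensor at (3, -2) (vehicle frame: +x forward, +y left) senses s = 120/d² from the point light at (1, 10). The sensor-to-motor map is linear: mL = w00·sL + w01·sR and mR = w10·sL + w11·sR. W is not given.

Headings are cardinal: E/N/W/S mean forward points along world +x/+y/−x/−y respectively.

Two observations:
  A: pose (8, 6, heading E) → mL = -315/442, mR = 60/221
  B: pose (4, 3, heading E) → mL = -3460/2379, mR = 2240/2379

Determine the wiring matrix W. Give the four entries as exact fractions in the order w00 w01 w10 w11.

obs A: pose=(8,6,E) → sL=15/13, sR=15/17, mL=-315/442, mR=60/221
obs B: pose=(4,3,E) → sL=120/61, sR=40/39, mL=-3460/2379, mR=2240/2379
sensor matrix S = [[15/13, 15/17], [120/61, 40/39]]; det S = -96800/175253
solve [mL_A; mL_B] = S·[w00; w01] and [mR_A; mR_B] = S·[w10; w11]:
  w00 = -1, w01 = 1/2, w10 = 1, w11 = -1

-1 1/2 1 -1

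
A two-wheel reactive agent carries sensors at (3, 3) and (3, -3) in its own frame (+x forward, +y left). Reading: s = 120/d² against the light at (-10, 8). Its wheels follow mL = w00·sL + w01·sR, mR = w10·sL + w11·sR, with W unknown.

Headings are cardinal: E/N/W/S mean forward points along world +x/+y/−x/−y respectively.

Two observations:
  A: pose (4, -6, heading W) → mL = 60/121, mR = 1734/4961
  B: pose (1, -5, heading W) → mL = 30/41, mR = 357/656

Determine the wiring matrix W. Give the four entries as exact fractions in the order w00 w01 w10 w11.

0 1 -1/2 1

obs A: pose=(4,-6,W) → sL=12/41, sR=60/121, mL=60/121, mR=1734/4961
obs B: pose=(1,-5,W) → sL=3/8, sR=30/41, mL=30/41, mR=357/656
sensor matrix S = [[12/41, 60/121], [3/8, 30/41]]; det S = 11475/406802
solve [mL_A; mL_B] = S·[w00; w01] and [mR_A; mR_B] = S·[w10; w11]:
  w00 = 0, w01 = 1, w10 = -1/2, w11 = 1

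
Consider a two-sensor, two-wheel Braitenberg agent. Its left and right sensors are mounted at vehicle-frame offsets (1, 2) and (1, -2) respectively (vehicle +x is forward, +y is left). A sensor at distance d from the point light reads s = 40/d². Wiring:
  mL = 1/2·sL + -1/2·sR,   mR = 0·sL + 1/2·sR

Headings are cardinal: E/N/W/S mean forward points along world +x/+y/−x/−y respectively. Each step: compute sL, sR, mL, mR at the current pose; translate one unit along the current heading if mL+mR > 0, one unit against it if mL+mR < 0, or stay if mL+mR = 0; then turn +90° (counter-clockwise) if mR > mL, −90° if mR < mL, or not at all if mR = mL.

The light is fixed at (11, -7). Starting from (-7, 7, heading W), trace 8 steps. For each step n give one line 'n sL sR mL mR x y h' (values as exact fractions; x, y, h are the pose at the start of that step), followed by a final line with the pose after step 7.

n=0: pose=(-7,7,W); sL=8/101, sR=40/617; mL=448/62317, mR=20/617; mL+mR=4/101 → advance +1; mR−mL=1572/62317 → turn +1·90°
n=1: pose=(-8,7,S); sL=20/229, sR=4/61; mL=152/13969, mR=2/61; mL+mR=10/229 → advance +1; mR−mL=306/13969 → turn +1·90°
n=2: pose=(-8,6,E); sL=40/549, sR=8/89; mL=-416/48861, mR=4/89; mL+mR=20/549 → advance +1; mR−mL=2612/48861 → turn +1·90°
n=3: pose=(-7,6,N); sL=10/149, sR=10/113; mL=-180/16837, mR=5/113; mL+mR=5/149 → advance +1; mR−mL=925/16837 → turn +1·90°
n=4: pose=(-7,7,W); sL=8/101, sR=40/617; mL=448/62317, mR=20/617; mL+mR=4/101 → advance +1; mR−mL=1572/62317 → turn +1·90°
n=5: pose=(-8,7,S); sL=20/229, sR=4/61; mL=152/13969, mR=2/61; mL+mR=10/229 → advance +1; mR−mL=306/13969 → turn +1·90°
n=6: pose=(-8,6,E); sL=40/549, sR=8/89; mL=-416/48861, mR=4/89; mL+mR=20/549 → advance +1; mR−mL=2612/48861 → turn +1·90°
n=7: pose=(-7,6,N); sL=10/149, sR=10/113; mL=-180/16837, mR=5/113; mL+mR=5/149 → advance +1; mR−mL=925/16837 → turn +1·90°

0 8/101 40/617 448/62317 20/617 -7 7 W
1 20/229 4/61 152/13969 2/61 -8 7 S
2 40/549 8/89 -416/48861 4/89 -8 6 E
3 10/149 10/113 -180/16837 5/113 -7 6 N
4 8/101 40/617 448/62317 20/617 -7 7 W
5 20/229 4/61 152/13969 2/61 -8 7 S
6 40/549 8/89 -416/48861 4/89 -8 6 E
7 10/149 10/113 -180/16837 5/113 -7 6 N
final -7 7 W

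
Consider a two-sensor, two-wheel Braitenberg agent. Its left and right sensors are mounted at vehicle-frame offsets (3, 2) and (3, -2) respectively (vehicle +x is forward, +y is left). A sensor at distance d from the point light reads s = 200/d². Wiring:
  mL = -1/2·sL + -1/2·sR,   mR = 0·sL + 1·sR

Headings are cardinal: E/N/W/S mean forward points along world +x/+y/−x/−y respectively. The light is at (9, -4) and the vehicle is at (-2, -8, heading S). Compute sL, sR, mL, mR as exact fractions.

left sensor world pos  = (0, -11); dL² = 130
right sensor world pos = (-4, -11); dR² = 218
sL = 200/130 = 20/13
sR = 200/218 = 100/109
mL = -1/2·sL + -1/2·sR = -1740/1417
mR = 0·sL + 1·sR = 100/109

20/13 100/109 -1740/1417 100/109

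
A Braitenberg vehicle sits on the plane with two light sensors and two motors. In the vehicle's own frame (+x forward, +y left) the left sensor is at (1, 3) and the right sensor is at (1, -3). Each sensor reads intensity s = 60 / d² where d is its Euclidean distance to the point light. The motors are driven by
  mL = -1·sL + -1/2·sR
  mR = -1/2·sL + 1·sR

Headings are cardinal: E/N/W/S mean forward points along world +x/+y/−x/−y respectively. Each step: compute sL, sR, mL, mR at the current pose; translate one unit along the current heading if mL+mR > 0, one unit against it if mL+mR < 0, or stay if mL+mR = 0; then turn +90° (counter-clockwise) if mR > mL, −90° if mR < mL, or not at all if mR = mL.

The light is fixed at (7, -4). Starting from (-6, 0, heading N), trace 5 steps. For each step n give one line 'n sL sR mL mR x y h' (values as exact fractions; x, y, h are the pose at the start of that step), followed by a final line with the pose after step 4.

n=0: pose=(-6,0,N); sL=60/281, sR=12/25; mL=-3186/7025, mR=2622/7025; mL+mR=-564/7025 → advance -1; mR−mL=5808/7025 → turn +1·90°
n=1: pose=(-6,-1,W); sL=15/49, sR=15/58; mL=-2475/5684, mR=150/1421; mL+mR=-1875/5684 → advance -1; mR−mL=3075/5684 → turn +1·90°
n=2: pose=(-5,-1,S); sL=12/17, sR=60/229; mL=-3258/3893, mR=-354/3893; mL+mR=-3612/3893 → advance -1; mR−mL=2904/3893 → turn +1·90°
n=3: pose=(-5,0,E); sL=6/17, sR=30/61; mL=-621/1037, mR=327/1037; mL+mR=-294/1037 → advance -1; mR−mL=948/1037 → turn +1·90°
n=4: pose=(-6,0,N); sL=60/281, sR=12/25; mL=-3186/7025, mR=2622/7025; mL+mR=-564/7025 → advance -1; mR−mL=5808/7025 → turn +1·90°

0 60/281 12/25 -3186/7025 2622/7025 -6 0 N
1 15/49 15/58 -2475/5684 150/1421 -6 -1 W
2 12/17 60/229 -3258/3893 -354/3893 -5 -1 S
3 6/17 30/61 -621/1037 327/1037 -5 0 E
4 60/281 12/25 -3186/7025 2622/7025 -6 0 N
final -6 -1 W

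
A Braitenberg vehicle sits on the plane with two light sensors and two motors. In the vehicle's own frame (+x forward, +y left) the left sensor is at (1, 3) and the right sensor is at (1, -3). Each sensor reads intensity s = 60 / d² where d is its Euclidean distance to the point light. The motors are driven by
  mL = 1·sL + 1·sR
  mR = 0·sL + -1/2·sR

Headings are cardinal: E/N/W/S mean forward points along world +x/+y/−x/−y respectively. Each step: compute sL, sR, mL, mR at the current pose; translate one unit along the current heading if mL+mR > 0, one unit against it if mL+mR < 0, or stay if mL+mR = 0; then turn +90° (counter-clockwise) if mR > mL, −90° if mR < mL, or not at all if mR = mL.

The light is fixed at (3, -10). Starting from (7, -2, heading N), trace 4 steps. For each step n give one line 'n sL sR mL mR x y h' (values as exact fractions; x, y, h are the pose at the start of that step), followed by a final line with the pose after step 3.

0 30/41 6/13 636/533 -3/13 7 -2 N
1 60/169 60/61 13800/10309 -30/61 7 -1 E
2 15/32 15/17 735/544 -15/34 8 -1 S
3 60/41 60/137 10680/5617 -30/137 8 -2 W
final 7 -2 N

n=0: pose=(7,-2,N); sL=30/41, sR=6/13; mL=636/533, mR=-3/13; mL+mR=513/533 → advance +1; mR−mL=-759/533 → turn -1·90°
n=1: pose=(7,-1,E); sL=60/169, sR=60/61; mL=13800/10309, mR=-30/61; mL+mR=8730/10309 → advance +1; mR−mL=-18870/10309 → turn -1·90°
n=2: pose=(8,-1,S); sL=15/32, sR=15/17; mL=735/544, mR=-15/34; mL+mR=495/544 → advance +1; mR−mL=-975/544 → turn -1·90°
n=3: pose=(8,-2,W); sL=60/41, sR=60/137; mL=10680/5617, mR=-30/137; mL+mR=9450/5617 → advance +1; mR−mL=-11910/5617 → turn -1·90°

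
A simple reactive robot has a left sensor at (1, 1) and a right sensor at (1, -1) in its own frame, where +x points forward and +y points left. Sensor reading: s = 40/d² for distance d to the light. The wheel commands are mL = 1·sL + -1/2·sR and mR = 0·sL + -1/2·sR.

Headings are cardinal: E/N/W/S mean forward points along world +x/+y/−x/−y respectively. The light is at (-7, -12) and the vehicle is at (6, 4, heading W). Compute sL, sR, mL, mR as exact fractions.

left sensor world pos  = (5, 3); dL² = 369
right sensor world pos = (5, 5); dR² = 433
sL = 40/369 = 40/369
sR = 40/433 = 40/433
mL = 1·sL + -1/2·sR = 9940/159777
mR = 0·sL + -1/2·sR = -20/433

40/369 40/433 9940/159777 -20/433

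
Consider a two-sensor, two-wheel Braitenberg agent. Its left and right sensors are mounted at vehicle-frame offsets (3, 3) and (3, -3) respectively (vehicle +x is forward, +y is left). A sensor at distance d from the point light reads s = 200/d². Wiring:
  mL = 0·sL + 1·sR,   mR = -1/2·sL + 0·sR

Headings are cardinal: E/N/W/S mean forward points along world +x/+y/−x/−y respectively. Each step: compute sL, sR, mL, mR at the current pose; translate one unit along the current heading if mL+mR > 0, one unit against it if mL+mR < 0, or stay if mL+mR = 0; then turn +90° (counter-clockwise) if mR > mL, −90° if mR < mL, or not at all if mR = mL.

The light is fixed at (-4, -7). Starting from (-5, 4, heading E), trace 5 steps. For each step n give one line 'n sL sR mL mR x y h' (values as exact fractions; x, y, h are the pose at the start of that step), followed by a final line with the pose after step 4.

0 1 50/17 50/17 -1/2 -5 4 E
1 200/73 200/73 200/73 -100/73 -4 4 S
2 100/29 100/89 100/89 -50/29 -4 3 W
3 200/173 40/37 40/37 -100/173 -3 3 N
4 50/53 5/2 5/2 -25/53 -3 4 E
final -2 4 S

n=0: pose=(-5,4,E); sL=1, sR=50/17; mL=50/17, mR=-1/2; mL+mR=83/34 → advance +1; mR−mL=-117/34 → turn -1·90°
n=1: pose=(-4,4,S); sL=200/73, sR=200/73; mL=200/73, mR=-100/73; mL+mR=100/73 → advance +1; mR−mL=-300/73 → turn -1·90°
n=2: pose=(-4,3,W); sL=100/29, sR=100/89; mL=100/89, mR=-50/29; mL+mR=-1550/2581 → advance -1; mR−mL=-7350/2581 → turn -1·90°
n=3: pose=(-3,3,N); sL=200/173, sR=40/37; mL=40/37, mR=-100/173; mL+mR=3220/6401 → advance +1; mR−mL=-10620/6401 → turn -1·90°
n=4: pose=(-3,4,E); sL=50/53, sR=5/2; mL=5/2, mR=-25/53; mL+mR=215/106 → advance +1; mR−mL=-315/106 → turn -1·90°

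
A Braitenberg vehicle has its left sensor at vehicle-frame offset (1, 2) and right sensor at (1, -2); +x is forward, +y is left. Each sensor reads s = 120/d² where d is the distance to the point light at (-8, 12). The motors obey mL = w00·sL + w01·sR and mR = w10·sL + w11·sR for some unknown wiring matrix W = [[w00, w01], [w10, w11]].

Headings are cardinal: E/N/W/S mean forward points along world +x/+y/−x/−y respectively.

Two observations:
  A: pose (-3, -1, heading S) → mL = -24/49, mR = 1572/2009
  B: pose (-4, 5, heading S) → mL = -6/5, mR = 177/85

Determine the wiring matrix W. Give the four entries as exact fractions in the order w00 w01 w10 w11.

obs A: pose=(-3,-1,S) → sL=24/49, sR=24/41, mL=-24/49, mR=1572/2009
obs B: pose=(-4,5,S) → sL=6/5, sR=30/17, mL=-6/5, mR=177/85
sensor matrix S = [[24/49, 24/41], [6/5, 30/17]]; det S = 27648/170765
solve [mL_A; mL_B] = S·[w00; w01] and [mR_A; mR_B] = S·[w10; w11]:
  w00 = -1, w01 = 0, w10 = 1, w11 = 1/2

-1 0 1 1/2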